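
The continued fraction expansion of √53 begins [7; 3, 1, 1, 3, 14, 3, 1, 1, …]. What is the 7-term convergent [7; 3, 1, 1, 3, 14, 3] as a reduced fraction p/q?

a_0 = 7: 7/1
a_1 = 3: 22/3
a_2 = 1: 29/4
a_3 = 1: 51/7
a_4 = 3: 182/25
a_5 = 14: 2599/357
a_6 = 3: 7979/1096

7979/1096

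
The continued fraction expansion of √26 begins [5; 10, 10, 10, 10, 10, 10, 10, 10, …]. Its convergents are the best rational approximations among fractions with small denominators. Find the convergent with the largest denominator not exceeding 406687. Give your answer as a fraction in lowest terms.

530451/104030

a_0 = 5: 5/1  (≤ bound)
a_1 = 10: 51/10  (≤ bound)
a_2 = 10: 515/101  (≤ bound)
a_3 = 10: 5201/1020  (≤ bound)
a_4 = 10: 52525/10301  (≤ bound)
a_5 = 10: 530451/104030  (≤ bound)
a_6 = 10: 5357035/1050601  (> 406687, stop)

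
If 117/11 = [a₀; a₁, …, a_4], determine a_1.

1

117 ÷ 11 → quotient 10, remainder 7
11 ÷ 7 → quotient 1, remainder 4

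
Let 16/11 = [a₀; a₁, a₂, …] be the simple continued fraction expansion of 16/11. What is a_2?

Apply division with remainder until the remainder is 0:
16 = 1·11 + 5, so a_0 = 1
11 = 2·5 + 1, so a_1 = 2
5 = 5·1 + 0, so a_2 = 5

5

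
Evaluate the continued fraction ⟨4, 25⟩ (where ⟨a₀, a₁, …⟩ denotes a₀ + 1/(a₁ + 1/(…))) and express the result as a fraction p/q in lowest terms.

101/25

Build up convergents one term at a time:
a_0 = 4: 4/1
a_1 = 25: 101/25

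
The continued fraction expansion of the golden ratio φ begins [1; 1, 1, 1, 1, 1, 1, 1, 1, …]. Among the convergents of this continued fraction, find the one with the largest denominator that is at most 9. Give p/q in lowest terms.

a_0 = 1: 1/1  (≤ bound)
a_1 = 1: 2/1  (≤ bound)
a_2 = 1: 3/2  (≤ bound)
a_3 = 1: 5/3  (≤ bound)
a_4 = 1: 8/5  (≤ bound)
a_5 = 1: 13/8  (≤ bound)
a_6 = 1: 21/13  (> 9, stop)

13/8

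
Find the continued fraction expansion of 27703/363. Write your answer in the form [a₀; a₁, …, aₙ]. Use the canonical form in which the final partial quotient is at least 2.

27703 ÷ 363 → quotient 76, remainder 115
363 ÷ 115 → quotient 3, remainder 18
115 ÷ 18 → quotient 6, remainder 7
18 ÷ 7 → quotient 2, remainder 4
7 ÷ 4 → quotient 1, remainder 3
4 ÷ 3 → quotient 1, remainder 1
3 ÷ 1 → quotient 3, remainder 0

[76; 3, 6, 2, 1, 1, 3]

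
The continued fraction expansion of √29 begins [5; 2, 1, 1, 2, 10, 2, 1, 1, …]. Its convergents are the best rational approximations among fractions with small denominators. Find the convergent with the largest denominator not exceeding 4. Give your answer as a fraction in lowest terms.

16/3

a_0 = 5: 5/1  (≤ bound)
a_1 = 2: 11/2  (≤ bound)
a_2 = 1: 16/3  (≤ bound)
a_3 = 1: 27/5  (> 4, stop)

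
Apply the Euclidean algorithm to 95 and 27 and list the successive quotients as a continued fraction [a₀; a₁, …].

[3; 1, 1, 13]

⌊95/27⌋ = 3, remainder 14
⌊27/14⌋ = 1, remainder 13
⌊14/13⌋ = 1, remainder 1
⌊13/1⌋ = 13, remainder 0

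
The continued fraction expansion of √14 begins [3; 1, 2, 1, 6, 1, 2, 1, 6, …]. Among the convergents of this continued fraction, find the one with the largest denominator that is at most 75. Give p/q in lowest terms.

116/31

a_0 = 3: 3/1  (≤ bound)
a_1 = 1: 4/1  (≤ bound)
a_2 = 2: 11/3  (≤ bound)
a_3 = 1: 15/4  (≤ bound)
a_4 = 6: 101/27  (≤ bound)
a_5 = 1: 116/31  (≤ bound)
a_6 = 2: 333/89  (> 75, stop)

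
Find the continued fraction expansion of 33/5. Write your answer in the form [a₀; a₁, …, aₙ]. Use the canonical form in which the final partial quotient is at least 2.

[6; 1, 1, 2]

⌊33/5⌋ = 6, remainder 3
⌊5/3⌋ = 1, remainder 2
⌊3/2⌋ = 1, remainder 1
⌊2/1⌋ = 2, remainder 0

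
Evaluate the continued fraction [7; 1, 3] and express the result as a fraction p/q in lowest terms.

Starting at the tail and folding back:
Start with 3.
1 + 1/(3/1) = 1 + 1/3 = 4/3
7 + 1/(4/3) = 7 + 3/4 = 31/4

31/4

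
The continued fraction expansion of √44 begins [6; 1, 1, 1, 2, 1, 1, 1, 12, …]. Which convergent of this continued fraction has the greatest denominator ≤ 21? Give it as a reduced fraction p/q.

126/19

a_0 = 6: 6/1  (≤ bound)
a_1 = 1: 7/1  (≤ bound)
a_2 = 1: 13/2  (≤ bound)
a_3 = 1: 20/3  (≤ bound)
a_4 = 2: 53/8  (≤ bound)
a_5 = 1: 73/11  (≤ bound)
a_6 = 1: 126/19  (≤ bound)
a_7 = 1: 199/30  (> 21, stop)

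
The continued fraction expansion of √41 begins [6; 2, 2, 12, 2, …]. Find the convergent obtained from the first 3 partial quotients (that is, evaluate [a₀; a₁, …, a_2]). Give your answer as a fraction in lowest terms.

32/5

Start with 2.
2 + 1/(2/1) = 2 + 1/2 = 5/2
6 + 1/(5/2) = 6 + 2/5 = 32/5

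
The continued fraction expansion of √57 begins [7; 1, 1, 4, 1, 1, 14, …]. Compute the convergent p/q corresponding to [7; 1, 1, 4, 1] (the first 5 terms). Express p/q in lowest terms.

83/11

a_0 = 7: 7/1
a_1 = 1: 8/1
a_2 = 1: 15/2
a_3 = 4: 68/9
a_4 = 1: 83/11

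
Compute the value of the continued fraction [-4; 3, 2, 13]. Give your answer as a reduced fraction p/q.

a_0 = -4: -4/1
a_1 = 3: -11/3
a_2 = 2: -26/7
a_3 = 13: -349/94

-349/94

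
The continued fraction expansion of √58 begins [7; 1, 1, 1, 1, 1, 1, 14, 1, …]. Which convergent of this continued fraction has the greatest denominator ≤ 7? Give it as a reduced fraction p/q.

a_0 = 7: 7/1  (≤ bound)
a_1 = 1: 8/1  (≤ bound)
a_2 = 1: 15/2  (≤ bound)
a_3 = 1: 23/3  (≤ bound)
a_4 = 1: 38/5  (≤ bound)
a_5 = 1: 61/8  (> 7, stop)

38/5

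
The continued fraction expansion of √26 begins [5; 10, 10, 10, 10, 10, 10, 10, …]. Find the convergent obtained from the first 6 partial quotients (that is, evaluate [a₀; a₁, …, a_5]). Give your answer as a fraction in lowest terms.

530451/104030

Collapse the nested fraction from the inside out:
Start with 10.
10 + 1/(10/1) = 10 + 1/10 = 101/10
10 + 1/(101/10) = 10 + 10/101 = 1020/101
10 + 1/(1020/101) = 10 + 101/1020 = 10301/1020
10 + 1/(10301/1020) = 10 + 1020/10301 = 104030/10301
5 + 1/(104030/10301) = 5 + 10301/104030 = 530451/104030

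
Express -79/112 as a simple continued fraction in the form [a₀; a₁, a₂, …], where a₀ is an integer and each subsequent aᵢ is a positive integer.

⌊-79/112⌋ = -1, remainder 33
⌊112/33⌋ = 3, remainder 13
⌊33/13⌋ = 2, remainder 7
⌊13/7⌋ = 1, remainder 6
⌊7/6⌋ = 1, remainder 1
⌊6/1⌋ = 6, remainder 0

[-1; 3, 2, 1, 1, 6]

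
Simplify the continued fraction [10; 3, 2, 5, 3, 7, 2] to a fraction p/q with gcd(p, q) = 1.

Build up convergents one term at a time:
a_0 = 10: 10/1
a_1 = 3: 31/3
a_2 = 2: 72/7
a_3 = 5: 391/38
a_4 = 3: 1245/121
a_5 = 7: 9106/885
a_6 = 2: 19457/1891

19457/1891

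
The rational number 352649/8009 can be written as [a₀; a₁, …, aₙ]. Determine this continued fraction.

[44; 31, 1, 1, 1, 9, 1, 7]

Repeatedly divide and take the remainder:
352649 = 44·8009 + 253, so a_0 = 44
8009 = 31·253 + 166, so a_1 = 31
253 = 1·166 + 87, so a_2 = 1
166 = 1·87 + 79, so a_3 = 1
87 = 1·79 + 8, so a_4 = 1
79 = 9·8 + 7, so a_5 = 9
8 = 1·7 + 1, so a_6 = 1
7 = 7·1 + 0, so a_7 = 7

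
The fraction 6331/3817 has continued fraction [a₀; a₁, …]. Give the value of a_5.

6

6331 = 1·3817 + 2514, so a_0 = 1
3817 = 1·2514 + 1303, so a_1 = 1
2514 = 1·1303 + 1211, so a_2 = 1
1303 = 1·1211 + 92, so a_3 = 1
1211 = 13·92 + 15, so a_4 = 13
92 = 6·15 + 2, so a_5 = 6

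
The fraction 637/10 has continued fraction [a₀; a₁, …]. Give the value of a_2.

637 = 63·10 + 7, so a_0 = 63
10 = 1·7 + 3, so a_1 = 1
7 = 2·3 + 1, so a_2 = 2

2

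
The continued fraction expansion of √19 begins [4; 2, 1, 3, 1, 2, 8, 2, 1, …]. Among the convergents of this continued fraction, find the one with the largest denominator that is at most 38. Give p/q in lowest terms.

61/14

a_0 = 4: 4/1  (≤ bound)
a_1 = 2: 9/2  (≤ bound)
a_2 = 1: 13/3  (≤ bound)
a_3 = 3: 48/11  (≤ bound)
a_4 = 1: 61/14  (≤ bound)
a_5 = 2: 170/39  (> 38, stop)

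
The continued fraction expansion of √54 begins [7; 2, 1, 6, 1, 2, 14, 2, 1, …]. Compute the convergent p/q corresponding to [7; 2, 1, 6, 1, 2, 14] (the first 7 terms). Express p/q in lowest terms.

6959/947

Start with 14.
2 + 1/(14/1) = 2 + 1/14 = 29/14
1 + 1/(29/14) = 1 + 14/29 = 43/29
6 + 1/(43/29) = 6 + 29/43 = 287/43
1 + 1/(287/43) = 1 + 43/287 = 330/287
2 + 1/(330/287) = 2 + 287/330 = 947/330
7 + 1/(947/330) = 7 + 330/947 = 6959/947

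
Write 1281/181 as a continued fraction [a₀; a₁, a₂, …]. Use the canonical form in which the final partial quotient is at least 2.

1281 = 7·181 + 14, so a_0 = 7
181 = 12·14 + 13, so a_1 = 12
14 = 1·13 + 1, so a_2 = 1
13 = 13·1 + 0, so a_3 = 13

[7; 12, 1, 13]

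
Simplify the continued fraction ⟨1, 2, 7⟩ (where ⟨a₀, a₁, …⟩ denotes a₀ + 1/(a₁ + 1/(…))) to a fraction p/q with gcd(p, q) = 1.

Start with 7.
2 + 1/(7/1) = 2 + 1/7 = 15/7
1 + 1/(15/7) = 1 + 7/15 = 22/15

22/15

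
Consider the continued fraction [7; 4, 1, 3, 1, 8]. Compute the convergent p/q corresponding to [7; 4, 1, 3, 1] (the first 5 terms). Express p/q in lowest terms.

173/24

Build up convergents one term at a time:
a_0 = 7: 7/1
a_1 = 4: 29/4
a_2 = 1: 36/5
a_3 = 3: 137/19
a_4 = 1: 173/24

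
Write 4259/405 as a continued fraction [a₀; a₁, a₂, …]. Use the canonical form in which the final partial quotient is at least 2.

[10; 1, 1, 15, 13]

Run the Euclidean algorithm, recording each quotient:
⌊4259/405⌋ = 10, remainder 209
⌊405/209⌋ = 1, remainder 196
⌊209/196⌋ = 1, remainder 13
⌊196/13⌋ = 15, remainder 1
⌊13/1⌋ = 13, remainder 0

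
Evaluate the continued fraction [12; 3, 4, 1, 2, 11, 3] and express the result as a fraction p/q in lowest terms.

19427/1578

Compute successive convergents:
a_0 = 12: 12/1
a_1 = 3: 37/3
a_2 = 4: 160/13
a_3 = 1: 197/16
a_4 = 2: 554/45
a_5 = 11: 6291/511
a_6 = 3: 19427/1578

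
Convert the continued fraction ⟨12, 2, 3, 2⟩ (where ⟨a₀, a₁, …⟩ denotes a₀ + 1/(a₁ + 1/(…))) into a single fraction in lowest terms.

199/16

Compute successive convergents:
a_0 = 12: 12/1
a_1 = 2: 25/2
a_2 = 3: 87/7
a_3 = 2: 199/16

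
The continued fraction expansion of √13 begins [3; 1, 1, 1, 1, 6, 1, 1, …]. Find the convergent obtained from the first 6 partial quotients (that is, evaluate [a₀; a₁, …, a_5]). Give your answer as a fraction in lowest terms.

a_0 = 3: 3/1
a_1 = 1: 4/1
a_2 = 1: 7/2
a_3 = 1: 11/3
a_4 = 1: 18/5
a_5 = 6: 119/33

119/33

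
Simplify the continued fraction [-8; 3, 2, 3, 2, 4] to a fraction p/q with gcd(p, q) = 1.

a_0 = -8: -8/1
a_1 = 3: -23/3
a_2 = 2: -54/7
a_3 = 3: -185/24
a_4 = 2: -424/55
a_5 = 4: -1881/244

-1881/244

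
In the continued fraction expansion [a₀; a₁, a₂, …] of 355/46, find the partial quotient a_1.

⌊355/46⌋ = 7, remainder 33
⌊46/33⌋ = 1, remainder 13

1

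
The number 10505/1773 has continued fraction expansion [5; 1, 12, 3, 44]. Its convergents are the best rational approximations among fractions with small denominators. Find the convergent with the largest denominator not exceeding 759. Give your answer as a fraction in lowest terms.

List convergents until the denominator exceeds the bound:
a_0 = 5: 5/1  (≤ bound)
a_1 = 1: 6/1  (≤ bound)
a_2 = 12: 77/13  (≤ bound)
a_3 = 3: 237/40  (≤ bound)
a_4 = 44: 10505/1773  (> 759, stop)

237/40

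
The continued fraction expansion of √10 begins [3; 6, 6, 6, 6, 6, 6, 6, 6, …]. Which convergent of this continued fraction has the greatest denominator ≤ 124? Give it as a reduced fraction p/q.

117/37

a_0 = 3: 3/1  (≤ bound)
a_1 = 6: 19/6  (≤ bound)
a_2 = 6: 117/37  (≤ bound)
a_3 = 6: 721/228  (> 124, stop)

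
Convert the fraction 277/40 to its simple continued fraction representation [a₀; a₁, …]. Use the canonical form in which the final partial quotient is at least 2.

⌊277/40⌋ = 6, remainder 37
⌊40/37⌋ = 1, remainder 3
⌊37/3⌋ = 12, remainder 1
⌊3/1⌋ = 3, remainder 0

[6; 1, 12, 3]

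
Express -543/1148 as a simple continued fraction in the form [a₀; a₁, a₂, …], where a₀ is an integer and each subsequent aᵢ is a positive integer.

[-1; 1, 1, 8, 1, 3, 7, 2]

-543 ÷ 1148 → quotient -1, remainder 605
1148 ÷ 605 → quotient 1, remainder 543
605 ÷ 543 → quotient 1, remainder 62
543 ÷ 62 → quotient 8, remainder 47
62 ÷ 47 → quotient 1, remainder 15
47 ÷ 15 → quotient 3, remainder 2
15 ÷ 2 → quotient 7, remainder 1
2 ÷ 1 → quotient 2, remainder 0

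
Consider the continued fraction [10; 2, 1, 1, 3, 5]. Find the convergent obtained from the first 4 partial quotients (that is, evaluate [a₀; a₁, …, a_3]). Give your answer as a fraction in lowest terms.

52/5

Compute successive convergents:
a_0 = 10: 10/1
a_1 = 2: 21/2
a_2 = 1: 31/3
a_3 = 1: 52/5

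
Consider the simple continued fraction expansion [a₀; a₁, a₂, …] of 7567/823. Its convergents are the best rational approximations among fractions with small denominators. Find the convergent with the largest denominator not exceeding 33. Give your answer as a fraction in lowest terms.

List convergents until the denominator exceeds the bound:
a_0 = 9: 9/1  (≤ bound)
a_1 = 5: 46/5  (≤ bound)
a_2 = 6: 285/31  (≤ bound)
a_3 = 1: 331/36  (> 33, stop)

285/31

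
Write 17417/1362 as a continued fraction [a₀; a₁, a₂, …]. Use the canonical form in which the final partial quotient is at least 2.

⌊17417/1362⌋ = 12, remainder 1073
⌊1362/1073⌋ = 1, remainder 289
⌊1073/289⌋ = 3, remainder 206
⌊289/206⌋ = 1, remainder 83
⌊206/83⌋ = 2, remainder 40
⌊83/40⌋ = 2, remainder 3
⌊40/3⌋ = 13, remainder 1
⌊3/1⌋ = 3, remainder 0

[12; 1, 3, 1, 2, 2, 13, 3]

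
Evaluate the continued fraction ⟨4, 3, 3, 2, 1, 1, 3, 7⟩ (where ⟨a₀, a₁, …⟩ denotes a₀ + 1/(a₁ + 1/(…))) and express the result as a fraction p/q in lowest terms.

a_0 = 4: 4/1
a_1 = 3: 13/3
a_2 = 3: 43/10
a_3 = 2: 99/23
a_4 = 1: 142/33
a_5 = 1: 241/56
a_6 = 3: 865/201
a_7 = 7: 6296/1463

6296/1463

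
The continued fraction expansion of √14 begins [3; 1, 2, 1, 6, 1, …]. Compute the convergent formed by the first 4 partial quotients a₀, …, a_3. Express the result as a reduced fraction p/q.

15/4

Use the convergent recurrence hₖ = aₖ·hₖ₋₁ + hₖ₋₂ (and likewise for the denominators kₖ):
a_0 = 3: 3/1
a_1 = 1: 4/1
a_2 = 2: 11/3
a_3 = 1: 15/4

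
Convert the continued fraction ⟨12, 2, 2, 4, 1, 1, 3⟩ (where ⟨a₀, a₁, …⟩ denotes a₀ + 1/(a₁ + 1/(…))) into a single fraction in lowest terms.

2159/174

a_0 = 12: 12/1
a_1 = 2: 25/2
a_2 = 2: 62/5
a_3 = 4: 273/22
a_4 = 1: 335/27
a_5 = 1: 608/49
a_6 = 3: 2159/174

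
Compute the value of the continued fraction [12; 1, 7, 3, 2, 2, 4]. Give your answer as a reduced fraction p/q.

a_0 = 12: 12/1
a_1 = 1: 13/1
a_2 = 7: 103/8
a_3 = 3: 322/25
a_4 = 2: 747/58
a_5 = 2: 1816/141
a_6 = 4: 8011/622

8011/622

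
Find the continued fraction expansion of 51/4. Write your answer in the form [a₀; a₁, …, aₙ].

51 = 12·4 + 3, so a_0 = 12
4 = 1·3 + 1, so a_1 = 1
3 = 3·1 + 0, so a_2 = 3

[12; 1, 3]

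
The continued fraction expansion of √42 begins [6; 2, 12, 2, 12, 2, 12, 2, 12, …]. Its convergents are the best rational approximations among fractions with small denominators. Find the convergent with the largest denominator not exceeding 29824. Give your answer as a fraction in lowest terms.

109194/16849

a_0 = 6: 6/1  (≤ bound)
a_1 = 2: 13/2  (≤ bound)
a_2 = 12: 162/25  (≤ bound)
a_3 = 2: 337/52  (≤ bound)
a_4 = 12: 4206/649  (≤ bound)
a_5 = 2: 8749/1350  (≤ bound)
a_6 = 12: 109194/16849  (≤ bound)
a_7 = 2: 227137/35048  (> 29824, stop)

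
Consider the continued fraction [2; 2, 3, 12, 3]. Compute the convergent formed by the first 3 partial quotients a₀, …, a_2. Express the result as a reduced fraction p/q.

17/7

Start with 3.
2 + 1/(3/1) = 2 + 1/3 = 7/3
2 + 1/(7/3) = 2 + 3/7 = 17/7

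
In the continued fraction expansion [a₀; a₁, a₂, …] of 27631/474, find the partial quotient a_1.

3

27631 ÷ 474 → quotient 58, remainder 139
474 ÷ 139 → quotient 3, remainder 57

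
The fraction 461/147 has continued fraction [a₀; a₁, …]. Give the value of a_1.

7

⌊461/147⌋ = 3, remainder 20
⌊147/20⌋ = 7, remainder 7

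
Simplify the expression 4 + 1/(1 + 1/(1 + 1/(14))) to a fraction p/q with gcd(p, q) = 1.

131/29

a_0 = 4: 4/1
a_1 = 1: 5/1
a_2 = 1: 9/2
a_3 = 14: 131/29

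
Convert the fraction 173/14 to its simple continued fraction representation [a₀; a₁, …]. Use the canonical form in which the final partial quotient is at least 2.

[12; 2, 1, 4]

⌊173/14⌋ = 12, remainder 5
⌊14/5⌋ = 2, remainder 4
⌊5/4⌋ = 1, remainder 1
⌊4/1⌋ = 4, remainder 0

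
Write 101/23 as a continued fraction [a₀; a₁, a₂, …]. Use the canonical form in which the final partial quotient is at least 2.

101 ÷ 23 → quotient 4, remainder 9
23 ÷ 9 → quotient 2, remainder 5
9 ÷ 5 → quotient 1, remainder 4
5 ÷ 4 → quotient 1, remainder 1
4 ÷ 1 → quotient 4, remainder 0

[4; 2, 1, 1, 4]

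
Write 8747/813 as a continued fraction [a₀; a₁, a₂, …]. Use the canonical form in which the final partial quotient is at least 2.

8747 ÷ 813 → quotient 10, remainder 617
813 ÷ 617 → quotient 1, remainder 196
617 ÷ 196 → quotient 3, remainder 29
196 ÷ 29 → quotient 6, remainder 22
29 ÷ 22 → quotient 1, remainder 7
22 ÷ 7 → quotient 3, remainder 1
7 ÷ 1 → quotient 7, remainder 0

[10; 1, 3, 6, 1, 3, 7]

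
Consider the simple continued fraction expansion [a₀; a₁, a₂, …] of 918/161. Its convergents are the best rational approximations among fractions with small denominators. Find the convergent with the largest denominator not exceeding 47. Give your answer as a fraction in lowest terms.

a_0 = 5: 5/1  (≤ bound)
a_1 = 1: 6/1  (≤ bound)
a_2 = 2: 17/3  (≤ bound)
a_3 = 2: 40/7  (≤ bound)
a_4 = 1: 57/10  (≤ bound)
a_5 = 4: 268/47  (≤ bound)
a_6 = 1: 325/57  (> 47, stop)

268/47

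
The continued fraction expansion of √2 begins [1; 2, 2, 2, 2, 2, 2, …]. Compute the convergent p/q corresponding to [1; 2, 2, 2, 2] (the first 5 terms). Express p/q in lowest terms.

a_0 = 1: 1/1
a_1 = 2: 3/2
a_2 = 2: 7/5
a_3 = 2: 17/12
a_4 = 2: 41/29

41/29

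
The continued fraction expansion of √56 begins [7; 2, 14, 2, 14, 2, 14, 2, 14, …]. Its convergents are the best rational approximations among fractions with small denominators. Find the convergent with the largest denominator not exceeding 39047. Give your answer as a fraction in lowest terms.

List convergents until the denominator exceeds the bound:
a_0 = 7: 7/1  (≤ bound)
a_1 = 2: 15/2  (≤ bound)
a_2 = 14: 217/29  (≤ bound)
a_3 = 2: 449/60  (≤ bound)
a_4 = 14: 6503/869  (≤ bound)
a_5 = 2: 13455/1798  (≤ bound)
a_6 = 14: 194873/26041  (≤ bound)
a_7 = 2: 403201/53880  (> 39047, stop)

194873/26041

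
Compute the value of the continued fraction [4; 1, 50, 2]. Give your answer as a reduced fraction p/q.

513/103

Work from the innermost term outward:
Start with 2.
50 + 1/(2/1) = 50 + 1/2 = 101/2
1 + 1/(101/2) = 1 + 2/101 = 103/101
4 + 1/(103/101) = 4 + 101/103 = 513/103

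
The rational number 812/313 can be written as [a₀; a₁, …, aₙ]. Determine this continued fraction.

[2; 1, 1, 2, 6, 1, 1, 4]

Apply division with remainder until the remainder is 0:
⌊812/313⌋ = 2, remainder 186
⌊313/186⌋ = 1, remainder 127
⌊186/127⌋ = 1, remainder 59
⌊127/59⌋ = 2, remainder 9
⌊59/9⌋ = 6, remainder 5
⌊9/5⌋ = 1, remainder 4
⌊5/4⌋ = 1, remainder 1
⌊4/1⌋ = 4, remainder 0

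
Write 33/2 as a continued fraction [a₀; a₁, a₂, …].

Apply division with remainder until the remainder is 0:
33 = 16·2 + 1, so a_0 = 16
2 = 2·1 + 0, so a_1 = 2

[16; 2]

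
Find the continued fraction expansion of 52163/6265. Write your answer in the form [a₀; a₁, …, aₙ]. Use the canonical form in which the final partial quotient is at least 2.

Apply division with remainder until the remainder is 0:
52163 = 8·6265 + 2043, so a_0 = 8
6265 = 3·2043 + 136, so a_1 = 3
2043 = 15·136 + 3, so a_2 = 15
136 = 45·3 + 1, so a_3 = 45
3 = 3·1 + 0, so a_4 = 3

[8; 3, 15, 45, 3]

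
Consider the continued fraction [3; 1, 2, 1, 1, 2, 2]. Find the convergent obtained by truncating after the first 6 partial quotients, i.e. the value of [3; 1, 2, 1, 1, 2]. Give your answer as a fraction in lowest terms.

Starting at the tail and folding back:
Start with 2.
1 + 1/(2/1) = 1 + 1/2 = 3/2
1 + 1/(3/2) = 1 + 2/3 = 5/3
2 + 1/(5/3) = 2 + 3/5 = 13/5
1 + 1/(13/5) = 1 + 5/13 = 18/13
3 + 1/(18/13) = 3 + 13/18 = 67/18

67/18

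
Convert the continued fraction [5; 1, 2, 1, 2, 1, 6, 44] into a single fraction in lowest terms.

25562/4459

Start with 44.
6 + 1/(44/1) = 6 + 1/44 = 265/44
1 + 1/(265/44) = 1 + 44/265 = 309/265
2 + 1/(309/265) = 2 + 265/309 = 883/309
1 + 1/(883/309) = 1 + 309/883 = 1192/883
2 + 1/(1192/883) = 2 + 883/1192 = 3267/1192
1 + 1/(3267/1192) = 1 + 1192/3267 = 4459/3267
5 + 1/(4459/3267) = 5 + 3267/4459 = 25562/4459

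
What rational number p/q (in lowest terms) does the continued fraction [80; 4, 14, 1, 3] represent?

19259/240

Compute successive convergents:
a_0 = 80: 80/1
a_1 = 4: 321/4
a_2 = 14: 4574/57
a_3 = 1: 4895/61
a_4 = 3: 19259/240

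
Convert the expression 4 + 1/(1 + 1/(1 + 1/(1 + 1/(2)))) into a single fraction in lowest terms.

Build up convergents one term at a time:
a_0 = 4: 4/1
a_1 = 1: 5/1
a_2 = 1: 9/2
a_3 = 1: 14/3
a_4 = 2: 37/8

37/8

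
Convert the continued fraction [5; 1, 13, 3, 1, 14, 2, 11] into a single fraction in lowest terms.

118419/19970

Starting at the tail and folding back:
Start with 11.
2 + 1/(11/1) = 2 + 1/11 = 23/11
14 + 1/(23/11) = 14 + 11/23 = 333/23
1 + 1/(333/23) = 1 + 23/333 = 356/333
3 + 1/(356/333) = 3 + 333/356 = 1401/356
13 + 1/(1401/356) = 13 + 356/1401 = 18569/1401
1 + 1/(18569/1401) = 1 + 1401/18569 = 19970/18569
5 + 1/(19970/18569) = 5 + 18569/19970 = 118419/19970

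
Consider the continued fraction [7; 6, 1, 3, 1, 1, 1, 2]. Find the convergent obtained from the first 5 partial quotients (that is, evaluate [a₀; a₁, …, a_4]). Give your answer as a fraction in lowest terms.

Build up convergents one term at a time:
a_0 = 7: 7/1
a_1 = 6: 43/6
a_2 = 1: 50/7
a_3 = 3: 193/27
a_4 = 1: 243/34

243/34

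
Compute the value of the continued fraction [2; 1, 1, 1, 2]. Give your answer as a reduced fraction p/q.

21/8

Start with 2.
1 + 1/(2/1) = 1 + 1/2 = 3/2
1 + 1/(3/2) = 1 + 2/3 = 5/3
1 + 1/(5/3) = 1 + 3/5 = 8/5
2 + 1/(8/5) = 2 + 5/8 = 21/8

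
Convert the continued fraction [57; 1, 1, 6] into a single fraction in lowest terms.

748/13

Start with 6.
1 + 1/(6/1) = 1 + 1/6 = 7/6
1 + 1/(7/6) = 1 + 6/7 = 13/7
57 + 1/(13/7) = 57 + 7/13 = 748/13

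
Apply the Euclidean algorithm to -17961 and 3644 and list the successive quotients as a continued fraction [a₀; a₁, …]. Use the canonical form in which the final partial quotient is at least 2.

⌊-17961/3644⌋ = -5, remainder 259
⌊3644/259⌋ = 14, remainder 18
⌊259/18⌋ = 14, remainder 7
⌊18/7⌋ = 2, remainder 4
⌊7/4⌋ = 1, remainder 3
⌊4/3⌋ = 1, remainder 1
⌊3/1⌋ = 3, remainder 0

[-5; 14, 14, 2, 1, 1, 3]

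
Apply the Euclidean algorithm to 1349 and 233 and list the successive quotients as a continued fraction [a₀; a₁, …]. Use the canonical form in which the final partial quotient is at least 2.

[5; 1, 3, 1, 3, 12]

1349 ÷ 233 → quotient 5, remainder 184
233 ÷ 184 → quotient 1, remainder 49
184 ÷ 49 → quotient 3, remainder 37
49 ÷ 37 → quotient 1, remainder 12
37 ÷ 12 → quotient 3, remainder 1
12 ÷ 1 → quotient 12, remainder 0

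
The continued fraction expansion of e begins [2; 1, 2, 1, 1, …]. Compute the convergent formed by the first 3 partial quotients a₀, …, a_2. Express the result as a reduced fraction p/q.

a_0 = 2: 2/1
a_1 = 1: 3/1
a_2 = 2: 8/3

8/3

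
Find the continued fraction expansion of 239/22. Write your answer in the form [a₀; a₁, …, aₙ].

Repeatedly divide and take the remainder:
⌊239/22⌋ = 10, remainder 19
⌊22/19⌋ = 1, remainder 3
⌊19/3⌋ = 6, remainder 1
⌊3/1⌋ = 3, remainder 0

[10; 1, 6, 3]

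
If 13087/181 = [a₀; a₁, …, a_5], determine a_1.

3

13087 ÷ 181 → quotient 72, remainder 55
181 ÷ 55 → quotient 3, remainder 16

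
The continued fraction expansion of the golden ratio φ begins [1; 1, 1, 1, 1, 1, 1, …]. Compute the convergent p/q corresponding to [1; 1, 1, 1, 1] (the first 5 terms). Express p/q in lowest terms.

8/5

a_0 = 1: 1/1
a_1 = 1: 2/1
a_2 = 1: 3/2
a_3 = 1: 5/3
a_4 = 1: 8/5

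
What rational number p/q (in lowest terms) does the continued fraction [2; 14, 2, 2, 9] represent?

a_0 = 2: 2/1
a_1 = 14: 29/14
a_2 = 2: 60/29
a_3 = 2: 149/72
a_4 = 9: 1401/677

1401/677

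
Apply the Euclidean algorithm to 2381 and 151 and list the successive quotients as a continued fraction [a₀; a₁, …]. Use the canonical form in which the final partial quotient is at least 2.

[15; 1, 3, 3, 5, 2]

Repeatedly divide and take the remainder:
⌊2381/151⌋ = 15, remainder 116
⌊151/116⌋ = 1, remainder 35
⌊116/35⌋ = 3, remainder 11
⌊35/11⌋ = 3, remainder 2
⌊11/2⌋ = 5, remainder 1
⌊2/1⌋ = 2, remainder 0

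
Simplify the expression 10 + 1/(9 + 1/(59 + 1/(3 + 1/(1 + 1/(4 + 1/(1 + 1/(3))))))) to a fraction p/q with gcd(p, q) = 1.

a_0 = 10: 10/1
a_1 = 9: 91/9
a_2 = 59: 5379/532
a_3 = 3: 16228/1605
a_4 = 1: 21607/2137
a_5 = 4: 102656/10153
a_6 = 1: 124263/12290
a_7 = 3: 475445/47023

475445/47023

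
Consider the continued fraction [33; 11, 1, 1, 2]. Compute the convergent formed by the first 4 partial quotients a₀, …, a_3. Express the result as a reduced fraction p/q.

Starting at the tail and folding back:
Start with 1.
1 + 1/(1/1) = 1 + 1/1 = 2/1
11 + 1/(2/1) = 11 + 1/2 = 23/2
33 + 1/(23/2) = 33 + 2/23 = 761/23

761/23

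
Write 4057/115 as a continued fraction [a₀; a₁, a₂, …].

[35; 3, 1, 1, 2, 6]

⌊4057/115⌋ = 35, remainder 32
⌊115/32⌋ = 3, remainder 19
⌊32/19⌋ = 1, remainder 13
⌊19/13⌋ = 1, remainder 6
⌊13/6⌋ = 2, remainder 1
⌊6/1⌋ = 6, remainder 0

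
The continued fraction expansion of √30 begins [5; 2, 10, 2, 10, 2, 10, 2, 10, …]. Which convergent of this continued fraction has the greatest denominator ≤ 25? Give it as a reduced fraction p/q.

a_0 = 5: 5/1  (≤ bound)
a_1 = 2: 11/2  (≤ bound)
a_2 = 10: 115/21  (≤ bound)
a_3 = 2: 241/44  (> 25, stop)

115/21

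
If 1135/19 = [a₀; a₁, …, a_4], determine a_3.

1

Apply division with remainder until the remainder is 0:
⌊1135/19⌋ = 59, remainder 14
⌊19/14⌋ = 1, remainder 5
⌊14/5⌋ = 2, remainder 4
⌊5/4⌋ = 1, remainder 1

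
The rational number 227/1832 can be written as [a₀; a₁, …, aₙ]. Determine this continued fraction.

227 ÷ 1832 → quotient 0, remainder 227
1832 ÷ 227 → quotient 8, remainder 16
227 ÷ 16 → quotient 14, remainder 3
16 ÷ 3 → quotient 5, remainder 1
3 ÷ 1 → quotient 3, remainder 0

[0; 8, 14, 5, 3]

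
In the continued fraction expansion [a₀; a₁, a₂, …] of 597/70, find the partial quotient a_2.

Run the Euclidean algorithm, recording each quotient:
597 ÷ 70 → quotient 8, remainder 37
70 ÷ 37 → quotient 1, remainder 33
37 ÷ 33 → quotient 1, remainder 4

1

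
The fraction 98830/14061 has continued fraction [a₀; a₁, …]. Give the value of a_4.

6

Run the Euclidean algorithm, recording each quotient:
98830 = 7·14061 + 403, so a_0 = 7
14061 = 34·403 + 359, so a_1 = 34
403 = 1·359 + 44, so a_2 = 1
359 = 8·44 + 7, so a_3 = 8
44 = 6·7 + 2, so a_4 = 6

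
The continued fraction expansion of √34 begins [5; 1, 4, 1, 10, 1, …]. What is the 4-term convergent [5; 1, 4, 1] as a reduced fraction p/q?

Start with 1.
4 + 1/(1/1) = 4 + 1/1 = 5/1
1 + 1/(5/1) = 1 + 1/5 = 6/5
5 + 1/(6/5) = 5 + 5/6 = 35/6

35/6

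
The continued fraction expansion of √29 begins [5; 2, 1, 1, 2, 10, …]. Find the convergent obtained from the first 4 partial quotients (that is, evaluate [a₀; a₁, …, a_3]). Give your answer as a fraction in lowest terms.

Collapse the nested fraction from the inside out:
Start with 1.
1 + 1/(1/1) = 1 + 1/1 = 2/1
2 + 1/(2/1) = 2 + 1/2 = 5/2
5 + 1/(5/2) = 5 + 2/5 = 27/5

27/5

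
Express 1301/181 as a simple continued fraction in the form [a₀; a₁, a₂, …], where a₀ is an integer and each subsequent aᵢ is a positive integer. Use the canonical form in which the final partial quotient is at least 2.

Repeatedly divide and take the remainder:
⌊1301/181⌋ = 7, remainder 34
⌊181/34⌋ = 5, remainder 11
⌊34/11⌋ = 3, remainder 1
⌊11/1⌋ = 11, remainder 0

[7; 5, 3, 11]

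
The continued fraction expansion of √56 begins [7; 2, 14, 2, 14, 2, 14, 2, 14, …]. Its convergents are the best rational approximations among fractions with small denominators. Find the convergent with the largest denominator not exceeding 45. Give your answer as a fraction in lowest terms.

List convergents until the denominator exceeds the bound:
a_0 = 7: 7/1  (≤ bound)
a_1 = 2: 15/2  (≤ bound)
a_2 = 14: 217/29  (≤ bound)
a_3 = 2: 449/60  (> 45, stop)

217/29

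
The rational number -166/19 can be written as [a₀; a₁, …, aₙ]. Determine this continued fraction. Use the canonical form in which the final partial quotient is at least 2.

[-9; 3, 1, 4]

Apply division with remainder until the remainder is 0:
-166 ÷ 19 → quotient -9, remainder 5
19 ÷ 5 → quotient 3, remainder 4
5 ÷ 4 → quotient 1, remainder 1
4 ÷ 1 → quotient 4, remainder 0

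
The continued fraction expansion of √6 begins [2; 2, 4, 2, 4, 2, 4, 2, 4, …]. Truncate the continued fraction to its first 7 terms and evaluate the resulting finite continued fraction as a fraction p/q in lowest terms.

2158/881

Start with 4.
2 + 1/(4/1) = 2 + 1/4 = 9/4
4 + 1/(9/4) = 4 + 4/9 = 40/9
2 + 1/(40/9) = 2 + 9/40 = 89/40
4 + 1/(89/40) = 4 + 40/89 = 396/89
2 + 1/(396/89) = 2 + 89/396 = 881/396
2 + 1/(881/396) = 2 + 396/881 = 2158/881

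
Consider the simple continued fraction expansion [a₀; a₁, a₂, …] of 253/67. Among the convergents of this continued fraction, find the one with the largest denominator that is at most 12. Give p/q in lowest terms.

List convergents until the denominator exceeds the bound:
a_0 = 3: 3/1  (≤ bound)
a_1 = 1: 4/1  (≤ bound)
a_2 = 3: 15/4  (≤ bound)
a_3 = 2: 34/9  (≤ bound)
a_4 = 7: 253/67  (> 12, stop)

34/9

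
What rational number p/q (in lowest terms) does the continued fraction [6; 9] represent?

55/9

a_0 = 6: 6/1
a_1 = 9: 55/9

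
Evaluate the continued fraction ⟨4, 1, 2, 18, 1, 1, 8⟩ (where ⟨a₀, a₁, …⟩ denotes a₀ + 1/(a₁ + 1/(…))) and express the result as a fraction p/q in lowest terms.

Start with 8.
1 + 1/(8/1) = 1 + 1/8 = 9/8
1 + 1/(9/8) = 1 + 8/9 = 17/9
18 + 1/(17/9) = 18 + 9/17 = 315/17
2 + 1/(315/17) = 2 + 17/315 = 647/315
1 + 1/(647/315) = 1 + 315/647 = 962/647
4 + 1/(962/647) = 4 + 647/962 = 4495/962

4495/962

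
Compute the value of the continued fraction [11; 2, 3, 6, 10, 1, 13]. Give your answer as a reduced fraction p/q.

78079/6830

Start with 13.
1 + 1/(13/1) = 1 + 1/13 = 14/13
10 + 1/(14/13) = 10 + 13/14 = 153/14
6 + 1/(153/14) = 6 + 14/153 = 932/153
3 + 1/(932/153) = 3 + 153/932 = 2949/932
2 + 1/(2949/932) = 2 + 932/2949 = 6830/2949
11 + 1/(6830/2949) = 11 + 2949/6830 = 78079/6830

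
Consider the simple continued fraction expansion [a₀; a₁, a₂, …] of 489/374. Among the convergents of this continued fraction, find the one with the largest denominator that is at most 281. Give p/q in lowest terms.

17/13

a_0 = 1: 1/1  (≤ bound)
a_1 = 3: 4/3  (≤ bound)
a_2 = 3: 13/10  (≤ bound)
a_3 = 1: 17/13  (≤ bound)
a_4 = 28: 489/374  (> 281, stop)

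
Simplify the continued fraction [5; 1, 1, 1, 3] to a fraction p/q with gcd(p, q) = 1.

Start with 3.
1 + 1/(3/1) = 1 + 1/3 = 4/3
1 + 1/(4/3) = 1 + 3/4 = 7/4
1 + 1/(7/4) = 1 + 4/7 = 11/7
5 + 1/(11/7) = 5 + 7/11 = 62/11

62/11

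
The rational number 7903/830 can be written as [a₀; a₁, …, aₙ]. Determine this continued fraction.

[9; 1, 1, 11, 36]

7903 = 9·830 + 433, so a_0 = 9
830 = 1·433 + 397, so a_1 = 1
433 = 1·397 + 36, so a_2 = 1
397 = 11·36 + 1, so a_3 = 11
36 = 36·1 + 0, so a_4 = 36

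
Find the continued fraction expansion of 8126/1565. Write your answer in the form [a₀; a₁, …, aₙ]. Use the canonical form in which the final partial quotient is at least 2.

8126 = 5·1565 + 301, so a_0 = 5
1565 = 5·301 + 60, so a_1 = 5
301 = 5·60 + 1, so a_2 = 5
60 = 60·1 + 0, so a_3 = 60

[5; 5, 5, 60]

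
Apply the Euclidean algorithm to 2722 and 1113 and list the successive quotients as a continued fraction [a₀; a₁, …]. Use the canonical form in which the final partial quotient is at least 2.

2722 = 2·1113 + 496, so a_0 = 2
1113 = 2·496 + 121, so a_1 = 2
496 = 4·121 + 12, so a_2 = 4
121 = 10·12 + 1, so a_3 = 10
12 = 12·1 + 0, so a_4 = 12

[2; 2, 4, 10, 12]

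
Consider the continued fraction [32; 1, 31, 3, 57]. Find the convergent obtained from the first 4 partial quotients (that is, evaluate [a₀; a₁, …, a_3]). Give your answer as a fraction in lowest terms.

3198/97

a_0 = 32: 32/1
a_1 = 1: 33/1
a_2 = 31: 1055/32
a_3 = 3: 3198/97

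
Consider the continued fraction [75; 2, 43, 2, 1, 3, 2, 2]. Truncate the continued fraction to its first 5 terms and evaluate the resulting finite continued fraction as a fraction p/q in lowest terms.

Start with 1.
2 + 1/(1/1) = 2 + 1/1 = 3/1
43 + 1/(3/1) = 43 + 1/3 = 130/3
2 + 1/(130/3) = 2 + 3/130 = 263/130
75 + 1/(263/130) = 75 + 130/263 = 19855/263

19855/263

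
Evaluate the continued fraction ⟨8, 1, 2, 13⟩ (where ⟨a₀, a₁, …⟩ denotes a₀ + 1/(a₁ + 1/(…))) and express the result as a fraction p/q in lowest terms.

Collapse the nested fraction from the inside out:
Start with 13.
2 + 1/(13/1) = 2 + 1/13 = 27/13
1 + 1/(27/13) = 1 + 13/27 = 40/27
8 + 1/(40/27) = 8 + 27/40 = 347/40

347/40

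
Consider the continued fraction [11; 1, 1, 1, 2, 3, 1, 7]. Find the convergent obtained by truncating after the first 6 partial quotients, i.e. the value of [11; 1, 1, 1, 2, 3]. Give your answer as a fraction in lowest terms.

314/27

a_0 = 11: 11/1
a_1 = 1: 12/1
a_2 = 1: 23/2
a_3 = 1: 35/3
a_4 = 2: 93/8
a_5 = 3: 314/27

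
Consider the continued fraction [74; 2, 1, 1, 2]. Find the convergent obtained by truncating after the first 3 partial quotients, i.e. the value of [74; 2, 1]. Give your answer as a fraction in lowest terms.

223/3

Start with 1.
2 + 1/(1/1) = 2 + 1/1 = 3/1
74 + 1/(3/1) = 74 + 1/3 = 223/3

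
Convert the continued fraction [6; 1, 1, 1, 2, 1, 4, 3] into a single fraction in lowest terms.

1108/167

Start with 3.
4 + 1/(3/1) = 4 + 1/3 = 13/3
1 + 1/(13/3) = 1 + 3/13 = 16/13
2 + 1/(16/13) = 2 + 13/16 = 45/16
1 + 1/(45/16) = 1 + 16/45 = 61/45
1 + 1/(61/45) = 1 + 45/61 = 106/61
1 + 1/(106/61) = 1 + 61/106 = 167/106
6 + 1/(167/106) = 6 + 106/167 = 1108/167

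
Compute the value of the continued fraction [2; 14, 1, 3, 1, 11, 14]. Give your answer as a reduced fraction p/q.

25423/12296

Start with 14.
11 + 1/(14/1) = 11 + 1/14 = 155/14
1 + 1/(155/14) = 1 + 14/155 = 169/155
3 + 1/(169/155) = 3 + 155/169 = 662/169
1 + 1/(662/169) = 1 + 169/662 = 831/662
14 + 1/(831/662) = 14 + 662/831 = 12296/831
2 + 1/(12296/831) = 2 + 831/12296 = 25423/12296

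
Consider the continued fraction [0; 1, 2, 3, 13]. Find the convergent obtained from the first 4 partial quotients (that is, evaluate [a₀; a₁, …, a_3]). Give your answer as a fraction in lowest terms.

7/10

Work from the innermost term outward:
Start with 3.
2 + 1/(3/1) = 2 + 1/3 = 7/3
1 + 1/(7/3) = 1 + 3/7 = 10/7
0 + 1/(10/7) = 0 + 7/10 = 7/10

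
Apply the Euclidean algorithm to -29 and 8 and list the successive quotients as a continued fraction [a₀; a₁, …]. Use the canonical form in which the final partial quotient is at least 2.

-29 = -4·8 + 3, so a_0 = -4
8 = 2·3 + 2, so a_1 = 2
3 = 1·2 + 1, so a_2 = 1
2 = 2·1 + 0, so a_3 = 2

[-4; 2, 1, 2]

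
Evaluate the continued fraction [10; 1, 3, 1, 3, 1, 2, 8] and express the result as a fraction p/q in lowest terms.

Build up convergents one term at a time:
a_0 = 10: 10/1
a_1 = 1: 11/1
a_2 = 3: 43/4
a_3 = 1: 54/5
a_4 = 3: 205/19
a_5 = 1: 259/24
a_6 = 2: 723/67
a_7 = 8: 6043/560

6043/560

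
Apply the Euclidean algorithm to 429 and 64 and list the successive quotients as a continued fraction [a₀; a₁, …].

Repeatedly divide and take the remainder:
429 = 6·64 + 45, so a_0 = 6
64 = 1·45 + 19, so a_1 = 1
45 = 2·19 + 7, so a_2 = 2
19 = 2·7 + 5, so a_3 = 2
7 = 1·5 + 2, so a_4 = 1
5 = 2·2 + 1, so a_5 = 2
2 = 2·1 + 0, so a_6 = 2

[6; 1, 2, 2, 1, 2, 2]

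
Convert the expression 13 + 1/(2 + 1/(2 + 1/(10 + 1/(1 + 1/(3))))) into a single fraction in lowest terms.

Build up convergents one term at a time:
a_0 = 13: 13/1
a_1 = 2: 27/2
a_2 = 2: 67/5
a_3 = 10: 697/52
a_4 = 1: 764/57
a_5 = 3: 2989/223

2989/223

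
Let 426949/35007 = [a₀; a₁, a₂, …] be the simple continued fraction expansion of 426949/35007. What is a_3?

426949 = 12·35007 + 6865, so a_0 = 12
35007 = 5·6865 + 682, so a_1 = 5
6865 = 10·682 + 45, so a_2 = 10
682 = 15·45 + 7, so a_3 = 15

15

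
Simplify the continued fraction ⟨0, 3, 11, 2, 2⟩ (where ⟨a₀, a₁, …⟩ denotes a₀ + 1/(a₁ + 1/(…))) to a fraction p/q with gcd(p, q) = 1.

Collapse the nested fraction from the inside out:
Start with 2.
2 + 1/(2/1) = 2 + 1/2 = 5/2
11 + 1/(5/2) = 11 + 2/5 = 57/5
3 + 1/(57/5) = 3 + 5/57 = 176/57
0 + 1/(176/57) = 0 + 57/176 = 57/176

57/176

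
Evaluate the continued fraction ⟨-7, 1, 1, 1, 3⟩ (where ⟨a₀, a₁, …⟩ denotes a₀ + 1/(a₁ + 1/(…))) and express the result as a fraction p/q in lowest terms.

-70/11

Start with 3.
1 + 1/(3/1) = 1 + 1/3 = 4/3
1 + 1/(4/3) = 1 + 3/4 = 7/4
1 + 1/(7/4) = 1 + 4/7 = 11/7
-7 + 1/(11/7) = -7 + 7/11 = -70/11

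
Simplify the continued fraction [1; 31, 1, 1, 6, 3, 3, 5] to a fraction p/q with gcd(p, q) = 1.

Start with 5.
3 + 1/(5/1) = 3 + 1/5 = 16/5
3 + 1/(16/5) = 3 + 5/16 = 53/16
6 + 1/(53/16) = 6 + 16/53 = 334/53
1 + 1/(334/53) = 1 + 53/334 = 387/334
1 + 1/(387/334) = 1 + 334/387 = 721/387
31 + 1/(721/387) = 31 + 387/721 = 22738/721
1 + 1/(22738/721) = 1 + 721/22738 = 23459/22738

23459/22738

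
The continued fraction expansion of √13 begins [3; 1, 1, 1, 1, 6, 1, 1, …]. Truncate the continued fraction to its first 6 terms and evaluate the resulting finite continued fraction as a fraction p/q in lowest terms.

Build up convergents one term at a time:
a_0 = 3: 3/1
a_1 = 1: 4/1
a_2 = 1: 7/2
a_3 = 1: 11/3
a_4 = 1: 18/5
a_5 = 6: 119/33

119/33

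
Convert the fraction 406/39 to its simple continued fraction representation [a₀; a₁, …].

[10; 2, 2, 3, 2]

406 ÷ 39 → quotient 10, remainder 16
39 ÷ 16 → quotient 2, remainder 7
16 ÷ 7 → quotient 2, remainder 2
7 ÷ 2 → quotient 3, remainder 1
2 ÷ 1 → quotient 2, remainder 0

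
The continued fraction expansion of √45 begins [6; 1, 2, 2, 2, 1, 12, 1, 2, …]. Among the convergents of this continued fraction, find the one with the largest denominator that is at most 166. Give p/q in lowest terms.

161/24

a_0 = 6: 6/1  (≤ bound)
a_1 = 1: 7/1  (≤ bound)
a_2 = 2: 20/3  (≤ bound)
a_3 = 2: 47/7  (≤ bound)
a_4 = 2: 114/17  (≤ bound)
a_5 = 1: 161/24  (≤ bound)
a_6 = 12: 2046/305  (> 166, stop)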